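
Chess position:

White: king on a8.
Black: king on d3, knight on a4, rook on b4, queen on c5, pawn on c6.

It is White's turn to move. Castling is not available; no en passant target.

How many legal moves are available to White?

White to move; king on a8.
In check: no.
Legal moves: none.
Count: 0.

0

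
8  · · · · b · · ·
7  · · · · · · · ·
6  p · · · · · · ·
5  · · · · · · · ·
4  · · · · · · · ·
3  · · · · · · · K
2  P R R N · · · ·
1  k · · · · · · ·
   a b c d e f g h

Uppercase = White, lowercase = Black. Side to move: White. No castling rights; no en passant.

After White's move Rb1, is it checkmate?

yes

After Rb1: black king on a1; in check: yes, from the white rook on b1.
King squares — b1: attacked by Nd2; a2: attacked by Rc2; b2: attacked by Rb1.
Black has no legal moves → checkmate.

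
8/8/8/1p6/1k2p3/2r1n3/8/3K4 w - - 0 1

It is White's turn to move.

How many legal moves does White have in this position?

White to move; king on d1.
In check: yes, from the black knight on e3.
Legal moves: Ke2, Kd2, Ke1.
Count: 3.

3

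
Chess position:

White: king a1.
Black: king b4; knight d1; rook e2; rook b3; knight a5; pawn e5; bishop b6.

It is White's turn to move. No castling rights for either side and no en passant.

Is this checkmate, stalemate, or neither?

stalemate

White to move; white king on a1.
In check: no.
King squares — b1: attacked by Rb3; a2: attacked by Re2; b2: attacked by Nd1.
Legal moves for White: none.
Not in check and no legal moves → stalemate.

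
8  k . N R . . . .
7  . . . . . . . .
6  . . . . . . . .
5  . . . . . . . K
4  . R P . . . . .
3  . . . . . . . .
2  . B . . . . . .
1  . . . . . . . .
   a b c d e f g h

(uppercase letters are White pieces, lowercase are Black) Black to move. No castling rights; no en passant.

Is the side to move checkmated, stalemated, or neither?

stalemate

Black to move; black king on a8.
In check: no.
King squares — a7: attacked by Nc8; b7: attacked by Rb4; b8: attacked by Rb4.
Legal moves for Black: none.
Not in check and no legal moves → stalemate.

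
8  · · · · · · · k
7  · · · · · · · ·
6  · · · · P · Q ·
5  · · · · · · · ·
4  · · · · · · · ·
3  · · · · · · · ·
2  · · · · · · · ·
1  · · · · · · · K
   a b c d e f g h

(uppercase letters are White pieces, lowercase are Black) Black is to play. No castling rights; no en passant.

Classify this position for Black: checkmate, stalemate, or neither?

stalemate

Black to move; black king on h8.
In check: no.
King squares — g7: attacked by Qg6; h7: attacked by Qg6; g8: attacked by Qg6.
Legal moves for Black: none.
Not in check and no legal moves → stalemate.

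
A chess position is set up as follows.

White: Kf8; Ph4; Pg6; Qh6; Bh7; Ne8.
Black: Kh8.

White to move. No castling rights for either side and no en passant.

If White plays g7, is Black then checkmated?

yes

After g7: black king on h8; in check: yes, from the white pawn on g7.
King squares — g7: attacked by Qh6; h7: attacked by Qh6; g8: attacked by Bh7.
Black has no legal moves → checkmate.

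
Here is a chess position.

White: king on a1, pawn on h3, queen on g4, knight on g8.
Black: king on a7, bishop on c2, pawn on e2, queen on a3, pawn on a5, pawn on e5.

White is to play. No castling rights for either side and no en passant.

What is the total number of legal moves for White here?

0

White to move; king on a1.
In check: yes, from the black queen on a3.
Legal moves: none.
Count: 0.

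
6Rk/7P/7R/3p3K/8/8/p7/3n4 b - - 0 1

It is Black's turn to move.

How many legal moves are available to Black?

0

Black to move; king on h8.
In check: yes, from the white rook on g8.
Legal moves: none.
Count: 0.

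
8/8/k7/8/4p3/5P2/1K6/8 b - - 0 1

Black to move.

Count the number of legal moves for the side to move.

7

Black to move; king on a6.
In check: no.
Legal moves: Kb7, Ka7, Kb6, Kb5, Ka5, exf3, e3.
Count: 7.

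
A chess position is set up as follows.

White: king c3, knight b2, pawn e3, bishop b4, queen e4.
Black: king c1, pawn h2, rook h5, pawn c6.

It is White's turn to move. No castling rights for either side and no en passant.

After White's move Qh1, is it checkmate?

yes

After Qh1: black king on c1; in check: yes, from the white queen on h1.
King squares — b1: attacked by Qh1; d1: attacked by Qh1; b2: attacked by Kc3; c2: attacked by Kc3; d2: attacked by Kc3.
Black has no legal moves → checkmate.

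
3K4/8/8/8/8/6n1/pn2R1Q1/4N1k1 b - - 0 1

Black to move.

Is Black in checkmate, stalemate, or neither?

Black to move; black king on g1.
In check: yes, from the white queen on g2.
King squares — f1: attacked by Qg2; h1: attacked by Qg2; f2: attacked by Re2; g2: attacked by Ne1; h2: attacked by Qg2.
Legal moves for Black: none.
In check with no legal moves → checkmate.

checkmate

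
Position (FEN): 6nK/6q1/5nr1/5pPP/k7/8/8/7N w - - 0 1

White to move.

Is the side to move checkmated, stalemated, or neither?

White to move; white king on h8.
In check: yes, from the black queen on g7.
King squares — g7: attacked by Rg6; h7: attacked by Nf6; g8: attacked by Nf6.
Legal moves for White: none.
In check with no legal moves → checkmate.

checkmate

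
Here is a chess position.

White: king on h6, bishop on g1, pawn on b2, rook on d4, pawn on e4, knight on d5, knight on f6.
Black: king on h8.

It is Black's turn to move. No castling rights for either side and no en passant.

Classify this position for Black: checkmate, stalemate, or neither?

Black to move; black king on h8.
In check: no.
King squares — g7: attacked by Kh6; h7: attacked by Nf6; g8: attacked by Nf6.
Legal moves for Black: none.
Not in check and no legal moves → stalemate.

stalemate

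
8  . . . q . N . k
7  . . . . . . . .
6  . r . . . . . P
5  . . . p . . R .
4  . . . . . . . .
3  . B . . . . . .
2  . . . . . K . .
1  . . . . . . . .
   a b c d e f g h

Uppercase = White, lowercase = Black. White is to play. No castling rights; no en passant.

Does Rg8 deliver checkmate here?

After Rg8: black king on h8; in check: yes, from the white rook on g8.
Black has 1 legal reply: Kxg8.
In check but a legal move exists → not checkmate.

no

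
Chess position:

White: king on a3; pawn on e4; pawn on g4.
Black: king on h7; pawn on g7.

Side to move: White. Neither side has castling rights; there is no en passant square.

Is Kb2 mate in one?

no

After Kb2: black king on h7; in check: no.
Black is not in check, so this cannot be checkmate.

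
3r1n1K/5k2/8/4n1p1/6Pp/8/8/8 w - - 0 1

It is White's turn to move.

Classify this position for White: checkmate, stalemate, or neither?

White to move; white king on h8.
In check: no.
King squares — g7: attacked by Kf7; h7: attacked by Nf8; g8: attacked by Kf7.
Legal moves for White: none.
Not in check and no legal moves → stalemate.

stalemate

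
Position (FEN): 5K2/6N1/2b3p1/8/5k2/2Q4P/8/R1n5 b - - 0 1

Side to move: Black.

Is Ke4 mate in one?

no

After Ke4: white king on f8; in check: no.
White is not in check, so this cannot be checkmate.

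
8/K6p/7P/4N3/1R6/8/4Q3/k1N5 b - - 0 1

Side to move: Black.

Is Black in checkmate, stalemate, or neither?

stalemate

Black to move; black king on a1.
In check: no.
King squares — b1: attacked by Rb4; a2: attacked by Nc1; b2: attacked by Qe2.
Legal moves for Black: none.
Not in check and no legal moves → stalemate.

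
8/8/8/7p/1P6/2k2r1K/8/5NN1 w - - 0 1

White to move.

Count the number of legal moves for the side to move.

5

White to move; king on h3.
In check: yes, from the black rook on f3.
Legal moves: Kh4, Kh2, Kg2, Nxf3, Ng3.
Count: 5.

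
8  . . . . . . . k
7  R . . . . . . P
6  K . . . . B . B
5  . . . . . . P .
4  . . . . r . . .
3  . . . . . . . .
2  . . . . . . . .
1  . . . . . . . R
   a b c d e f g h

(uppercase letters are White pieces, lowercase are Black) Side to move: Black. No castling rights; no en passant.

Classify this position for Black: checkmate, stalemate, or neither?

checkmate

Black to move; black king on h8.
In check: yes, from the white bishop on f6.
King squares — g7: attacked by Bf6; h7: attacked by Ra7; g8: attacked by Ph7.
Legal moves for Black: none.
In check with no legal moves → checkmate.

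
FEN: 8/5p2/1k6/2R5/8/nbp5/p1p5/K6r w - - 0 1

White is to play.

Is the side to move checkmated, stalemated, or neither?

White to move; white king on a1.
In check: yes, from the black rook on h1.
King squares — b1: attacked by Rh1; a2: attacked by Bb3; b2: attacked by Pc3.
Legal moves for White: none.
In check with no legal moves → checkmate.

checkmate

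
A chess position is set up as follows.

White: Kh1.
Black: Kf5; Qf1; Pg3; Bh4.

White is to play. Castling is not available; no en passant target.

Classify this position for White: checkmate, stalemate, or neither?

White to move; white king on h1.
In check: yes, from the black queen on f1.
King squares — g1: attacked by Qf1; g2: attacked by Qf1; h2: attacked by Pg3.
Legal moves for White: none.
In check with no legal moves → checkmate.

checkmate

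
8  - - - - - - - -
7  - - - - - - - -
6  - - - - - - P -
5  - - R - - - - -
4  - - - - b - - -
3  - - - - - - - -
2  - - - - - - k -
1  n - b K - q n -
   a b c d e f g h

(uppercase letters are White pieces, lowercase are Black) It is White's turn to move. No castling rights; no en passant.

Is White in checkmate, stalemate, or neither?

White to move; white king on d1.
In check: yes, from the black queen on f1.
King squares — c1: attacked by Qf1; e1: attacked by Qf1; c2: attacked by Na1; d2: attacked by Bc1; e2: attacked by Qf1.
Legal moves for White: none.
In check with no legal moves → checkmate.

checkmate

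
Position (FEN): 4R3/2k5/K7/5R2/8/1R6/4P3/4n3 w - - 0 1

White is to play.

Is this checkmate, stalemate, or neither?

neither

White to move; white king on a6.
In check: no.
Legal moves for White include: Rh8, Rg8, Ref8, Rd8, Rc8+, Reb8, Ra8, Re7+, Re6, Ree5, Re4, Ree3, Ka7, Kb5, Ka5, Rff8, Rf7+, Rf6, ... (list truncated; more exist).
White has legal moves and is not in check → neither.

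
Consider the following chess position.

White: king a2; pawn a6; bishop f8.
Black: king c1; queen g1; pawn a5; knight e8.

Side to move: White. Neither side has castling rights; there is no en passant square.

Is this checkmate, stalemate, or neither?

neither

White to move; white king on a2.
In check: no.
Legal moves for White: Bg7, Be7, Bh6+, Bd6, Bc5, Bb4, Ba3+, Kb3, Ka3, Ka1, a7.
White has 11 legal moves and is not in check → neither.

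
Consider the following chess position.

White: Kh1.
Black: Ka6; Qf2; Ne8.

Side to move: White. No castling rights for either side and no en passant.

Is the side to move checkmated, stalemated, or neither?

stalemate

White to move; white king on h1.
In check: no.
King squares — g1: attacked by Qf2; g2: attacked by Qf2; h2: attacked by Qf2.
Legal moves for White: none.
Not in check and no legal moves → stalemate.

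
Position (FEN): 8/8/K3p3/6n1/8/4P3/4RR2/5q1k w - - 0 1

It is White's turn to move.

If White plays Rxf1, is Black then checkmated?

yes

After Rxf1: black king on h1; in check: yes, from the white rook on f1.
King squares — g1: attacked by Rf1; g2: attacked by Re2; h2: attacked by Re2.
Black has no legal moves → checkmate.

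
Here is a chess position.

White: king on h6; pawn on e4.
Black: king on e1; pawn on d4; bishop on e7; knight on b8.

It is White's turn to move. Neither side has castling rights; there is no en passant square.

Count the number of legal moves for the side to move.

5

White to move; king on h6.
In check: no.
Legal moves: Kh7, Kg7, Kg6, Kh5, e5.
Count: 5.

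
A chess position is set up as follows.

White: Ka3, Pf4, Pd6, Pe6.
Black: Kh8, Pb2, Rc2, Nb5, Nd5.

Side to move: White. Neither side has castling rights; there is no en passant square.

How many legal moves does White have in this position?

White to move; king on a3.
In check: yes, from the black knight on b5.
Legal moves: Ka4, Kb3, Ka2.
Count: 3.

3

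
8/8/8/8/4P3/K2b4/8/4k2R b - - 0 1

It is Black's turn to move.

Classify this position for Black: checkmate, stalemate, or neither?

Black to move; black king on e1.
In check: yes, from the white rook on h1.
King squares — d1: attacked by Rh1; f1: attacked by Rh1; d2: available; e2: available; f2: available.
Legal moves for Black: Kf2, Ke2, Kd2, Bf1.
Black is in check but has 4 legal moves → neither.

neither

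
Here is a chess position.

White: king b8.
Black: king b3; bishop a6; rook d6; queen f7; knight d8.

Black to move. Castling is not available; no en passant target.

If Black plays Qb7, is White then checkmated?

After Qb7: white king on b8; in check: yes, from the black queen on b7.
King squares — a7: attacked by Qb7; b7: attacked by Ba6; c7: attacked by Qb7; a8: attacked by Qb7; c8: attacked by Qb7.
White has no legal moves → checkmate.

yes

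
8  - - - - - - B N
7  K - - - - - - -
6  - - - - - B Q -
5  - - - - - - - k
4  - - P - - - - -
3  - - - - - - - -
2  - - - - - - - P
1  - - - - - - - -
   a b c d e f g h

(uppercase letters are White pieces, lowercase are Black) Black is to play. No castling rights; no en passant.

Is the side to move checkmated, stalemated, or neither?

checkmate

Black to move; black king on h5.
In check: yes, from the white queen on g6.
King squares — g4: attacked by Qg6; h4: attacked by Bf6; g5: attacked by Bf6; g6: attacked by Nh8; h6: attacked by Qg6.
Legal moves for Black: none.
In check with no legal moves → checkmate.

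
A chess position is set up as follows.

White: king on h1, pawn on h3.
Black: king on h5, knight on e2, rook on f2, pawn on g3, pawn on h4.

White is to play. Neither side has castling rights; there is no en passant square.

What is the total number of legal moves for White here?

0

White to move; king on h1.
In check: no.
Legal moves: none.
Count: 0.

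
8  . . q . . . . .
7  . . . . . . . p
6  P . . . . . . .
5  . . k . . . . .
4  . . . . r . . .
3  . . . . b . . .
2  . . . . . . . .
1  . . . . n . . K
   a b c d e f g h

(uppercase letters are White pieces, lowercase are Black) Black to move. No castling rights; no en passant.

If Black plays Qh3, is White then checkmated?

yes

After Qh3: white king on h1; in check: yes, from the black queen on h3.
King squares — g1: attacked by Be3; g2: attacked by Ne1; h2: attacked by Qh3.
White has no legal moves → checkmate.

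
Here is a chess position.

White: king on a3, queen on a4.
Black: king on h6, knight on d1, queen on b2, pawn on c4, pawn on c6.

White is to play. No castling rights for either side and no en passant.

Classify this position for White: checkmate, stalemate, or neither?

checkmate

White to move; white king on a3.
In check: yes, from the black queen on b2.
King squares — a2: attacked by Qb2; b2: attacked by Nd1; b3: attacked by Qb2; a4: own queen; b4: attacked by Qb2.
Legal moves for White: none.
In check with no legal moves → checkmate.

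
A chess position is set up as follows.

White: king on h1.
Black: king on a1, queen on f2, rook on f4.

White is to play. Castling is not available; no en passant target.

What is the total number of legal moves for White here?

White to move; king on h1.
In check: no.
Legal moves: none.
Count: 0.

0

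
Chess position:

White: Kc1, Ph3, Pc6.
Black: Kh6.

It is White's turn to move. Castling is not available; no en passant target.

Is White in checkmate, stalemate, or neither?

White to move; white king on c1.
In check: no.
Legal moves for White: Kd2, Kc2, Kb2, Kd1, Kb1, c7, h4.
White has 7 legal moves and is not in check → neither.

neither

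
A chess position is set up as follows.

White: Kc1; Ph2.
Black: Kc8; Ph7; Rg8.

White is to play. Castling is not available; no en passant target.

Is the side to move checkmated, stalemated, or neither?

White to move; white king on c1.
In check: no.
Legal moves for White: Kd2, Kc2, Kb2, Kd1, Kb1, h3, h4.
White has 7 legal moves and is not in check → neither.

neither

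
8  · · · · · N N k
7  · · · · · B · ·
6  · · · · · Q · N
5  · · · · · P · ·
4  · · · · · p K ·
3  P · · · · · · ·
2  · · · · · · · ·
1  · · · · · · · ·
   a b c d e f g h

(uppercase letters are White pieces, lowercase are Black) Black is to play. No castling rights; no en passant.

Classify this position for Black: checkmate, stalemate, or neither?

checkmate

Black to move; black king on h8.
In check: yes, from the white queen on f6.
King squares — g7: attacked by Qf6; h7: attacked by Nf8; g8: attacked by Nh6.
Legal moves for Black: none.
In check with no legal moves → checkmate.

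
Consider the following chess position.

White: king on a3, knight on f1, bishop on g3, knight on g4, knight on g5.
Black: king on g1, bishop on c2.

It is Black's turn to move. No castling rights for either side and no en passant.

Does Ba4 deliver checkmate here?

no

After Ba4: white king on a3; in check: no.
White is not in check, so this cannot be checkmate.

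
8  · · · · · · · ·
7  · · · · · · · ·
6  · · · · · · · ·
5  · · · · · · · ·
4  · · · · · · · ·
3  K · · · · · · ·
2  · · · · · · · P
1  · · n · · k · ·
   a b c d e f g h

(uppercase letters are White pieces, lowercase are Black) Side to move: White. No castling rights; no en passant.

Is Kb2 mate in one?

no

After Kb2: black king on f1; in check: no.
Black is not in check, so this cannot be checkmate.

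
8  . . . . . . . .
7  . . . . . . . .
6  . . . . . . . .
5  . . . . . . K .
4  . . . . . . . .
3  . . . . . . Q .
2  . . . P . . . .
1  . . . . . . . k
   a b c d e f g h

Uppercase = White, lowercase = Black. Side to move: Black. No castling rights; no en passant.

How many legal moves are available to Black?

Black to move; king on h1.
In check: no.
Legal moves: none.
Count: 0.

0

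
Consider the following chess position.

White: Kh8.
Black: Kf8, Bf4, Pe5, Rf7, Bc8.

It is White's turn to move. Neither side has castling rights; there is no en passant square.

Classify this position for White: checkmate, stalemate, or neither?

White to move; white king on h8.
In check: no.
King squares — g7: attacked by Rf7; h7: attacked by Rf7; g8: attacked by Kf8.
Legal moves for White: none.
Not in check and no legal moves → stalemate.

stalemate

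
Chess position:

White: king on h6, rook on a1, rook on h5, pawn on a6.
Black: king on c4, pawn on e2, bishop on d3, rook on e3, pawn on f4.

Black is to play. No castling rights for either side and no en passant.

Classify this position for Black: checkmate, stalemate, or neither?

Black to move; black king on c4.
In check: no.
Legal moves for Black include: Kd4, Kb4, Kc3, Kb3, Re8, Re7, Re6+, Re5, Re4, Rh3, Rg3, Rf3, Bh7, Bg6, Bf5, Be4, Bc2, Bb1, ... (list truncated; more exist).
Black has legal moves and is not in check → neither.

neither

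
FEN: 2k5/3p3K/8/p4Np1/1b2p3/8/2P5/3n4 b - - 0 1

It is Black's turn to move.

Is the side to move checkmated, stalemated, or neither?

neither

Black to move; black king on c8.
In check: no.
Legal moves for Black include: Kd8, Kb8, Kc7, Kb7, Bf8, Be7, Bd6, Bc5, Bc3, Ba3, Bd2, Be1, Ne3, Nc3, Nf2, Nb2, d6, g4, ... (list truncated; more exist).
Black has legal moves and is not in check → neither.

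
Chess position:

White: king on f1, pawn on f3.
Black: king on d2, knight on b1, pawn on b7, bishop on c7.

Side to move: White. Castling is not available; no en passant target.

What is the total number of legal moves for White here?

White to move; king on f1.
In check: no.
Legal moves: Kg2, Kf2, Kg1, f4.
Count: 4.

4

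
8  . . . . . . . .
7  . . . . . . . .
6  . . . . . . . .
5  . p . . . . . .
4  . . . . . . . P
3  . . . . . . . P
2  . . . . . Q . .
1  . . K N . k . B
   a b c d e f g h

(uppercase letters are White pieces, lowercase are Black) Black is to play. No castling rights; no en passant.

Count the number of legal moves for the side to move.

0

Black to move; king on f1.
In check: yes, from the white queen on f2.
Legal moves: none.
Count: 0.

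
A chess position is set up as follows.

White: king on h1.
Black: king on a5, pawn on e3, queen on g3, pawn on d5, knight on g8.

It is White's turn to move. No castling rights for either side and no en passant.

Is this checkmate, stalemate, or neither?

White to move; white king on h1.
In check: no.
King squares — g1: attacked by Qg3; g2: attacked by Qg3; h2: attacked by Qg3.
Legal moves for White: none.
Not in check and no legal moves → stalemate.

stalemate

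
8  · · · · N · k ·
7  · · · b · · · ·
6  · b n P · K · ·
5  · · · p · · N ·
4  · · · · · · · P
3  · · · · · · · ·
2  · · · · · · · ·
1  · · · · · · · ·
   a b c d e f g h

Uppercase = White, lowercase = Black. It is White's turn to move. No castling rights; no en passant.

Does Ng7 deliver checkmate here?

no

After Ng7: black king on g8; in check: no.
Black is not in check, so this cannot be checkmate.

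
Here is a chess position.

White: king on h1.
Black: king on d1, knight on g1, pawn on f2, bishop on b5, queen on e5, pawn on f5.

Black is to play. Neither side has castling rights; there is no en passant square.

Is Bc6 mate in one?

After Bc6: white king on h1; in check: yes, from the black bishop on c6.
King squares — g1: attacked by Pf2; g2: attacked by Bc6; h2: attacked by Qe5.
White has no legal moves → checkmate.

yes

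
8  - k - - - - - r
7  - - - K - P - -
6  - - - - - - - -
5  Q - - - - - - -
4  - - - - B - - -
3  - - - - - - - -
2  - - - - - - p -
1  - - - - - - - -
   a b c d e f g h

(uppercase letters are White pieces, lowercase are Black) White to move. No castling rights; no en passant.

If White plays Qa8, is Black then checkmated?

yes

After Qa8: black king on b8; in check: yes, from the white queen on a8.
King squares — a7: attacked by Qa8; b7: attacked by Be4; c7: attacked by Kd7; a8: attacked by Be4; c8: attacked by Kd7.
Black has no legal moves → checkmate.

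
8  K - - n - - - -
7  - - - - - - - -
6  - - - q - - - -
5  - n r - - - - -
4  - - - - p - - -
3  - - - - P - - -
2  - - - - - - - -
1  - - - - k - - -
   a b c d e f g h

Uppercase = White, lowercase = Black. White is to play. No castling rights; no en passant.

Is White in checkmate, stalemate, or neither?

stalemate

White to move; white king on a8.
In check: no.
King squares — a7: attacked by Nb5; b7: attacked by Nd8; b8: attacked by Qd6.
Legal moves for White: none.
Not in check and no legal moves → stalemate.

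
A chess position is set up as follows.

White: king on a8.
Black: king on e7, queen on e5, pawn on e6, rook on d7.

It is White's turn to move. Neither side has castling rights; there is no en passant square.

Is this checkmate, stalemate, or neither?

stalemate

White to move; white king on a8.
In check: no.
King squares — a7: attacked by Rd7; b7: attacked by Rd7; b8: attacked by Qe5.
Legal moves for White: none.
Not in check and no legal moves → stalemate.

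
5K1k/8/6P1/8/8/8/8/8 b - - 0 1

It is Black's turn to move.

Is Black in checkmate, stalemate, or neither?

stalemate

Black to move; black king on h8.
In check: no.
King squares — g7: attacked by Kf8; h7: attacked by Pg6; g8: attacked by Kf8.
Legal moves for Black: none.
Not in check and no legal moves → stalemate.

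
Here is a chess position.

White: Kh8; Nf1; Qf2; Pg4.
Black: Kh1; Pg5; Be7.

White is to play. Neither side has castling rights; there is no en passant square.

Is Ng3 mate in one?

After Ng3: black king on h1; in check: yes, from the white knight on g3.
King squares — g1: attacked by Qf2; g2: attacked by Qf2; h2: attacked by Qf2.
Black has no legal moves → checkmate.

yes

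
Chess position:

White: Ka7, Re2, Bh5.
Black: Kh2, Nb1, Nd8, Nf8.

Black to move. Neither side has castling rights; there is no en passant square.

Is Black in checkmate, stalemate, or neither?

neither

Black to move; black king on h2.
In check: yes, from the white rook on e2.
Legal moves for Black: Kh3, Kg3, Kh1, Kg1.
Black is in check but has 4 legal moves → neither.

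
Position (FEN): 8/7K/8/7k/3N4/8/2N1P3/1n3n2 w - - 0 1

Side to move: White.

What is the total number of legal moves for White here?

16

White to move; king on h7.
In check: no.
Legal moves: Kh8, Kg8, Kg7, Ne6, Nc6, Nf5, Nb5, Nf3, Nb3, Nb4, Ne3, Na3, Ne1, Na1, e3, e4.
Count: 16.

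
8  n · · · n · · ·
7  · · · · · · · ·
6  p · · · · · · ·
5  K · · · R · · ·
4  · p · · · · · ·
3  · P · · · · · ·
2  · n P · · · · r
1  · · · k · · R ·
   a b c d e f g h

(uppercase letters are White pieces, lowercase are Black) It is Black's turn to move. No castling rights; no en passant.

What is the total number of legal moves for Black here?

2

Black to move; king on d1.
In check: yes, from the white rook on g1.
Legal moves: Kd2, Kxc2.
Count: 2.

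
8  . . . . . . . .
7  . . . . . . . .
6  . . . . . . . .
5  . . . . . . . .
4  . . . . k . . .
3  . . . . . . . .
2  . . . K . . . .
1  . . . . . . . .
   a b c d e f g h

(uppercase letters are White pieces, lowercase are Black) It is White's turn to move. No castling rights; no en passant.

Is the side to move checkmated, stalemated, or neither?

White to move; white king on d2.
In check: no.
Legal moves for White: Kc3, Ke2, Kc2, Ke1, Kd1, Kc1.
White has 6 legal moves and is not in check → neither.

neither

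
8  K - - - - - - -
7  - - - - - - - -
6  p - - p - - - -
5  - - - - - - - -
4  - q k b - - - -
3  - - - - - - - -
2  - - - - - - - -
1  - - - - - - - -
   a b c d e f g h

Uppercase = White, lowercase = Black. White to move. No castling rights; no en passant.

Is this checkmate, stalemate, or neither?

stalemate

White to move; white king on a8.
In check: no.
King squares — a7: attacked by Bd4; b7: attacked by Qb4; b8: attacked by Qb4.
Legal moves for White: none.
Not in check and no legal moves → stalemate.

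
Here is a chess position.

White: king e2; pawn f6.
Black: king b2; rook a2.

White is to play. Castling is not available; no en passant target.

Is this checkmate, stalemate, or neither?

White to move; white king on e2.
In check: no.
Legal moves for White: Kf3, Ke3, Kd3, Kf2, Kd2, Kf1, Ke1, Kd1, f7.
White has 9 legal moves and is not in check → neither.

neither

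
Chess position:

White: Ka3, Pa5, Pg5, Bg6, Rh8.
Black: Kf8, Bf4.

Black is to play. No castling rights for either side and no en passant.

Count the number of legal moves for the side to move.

Black to move; king on f8.
In check: yes, from the white rook on h8.
Legal moves: Kg7, Ke7.
Count: 2.

2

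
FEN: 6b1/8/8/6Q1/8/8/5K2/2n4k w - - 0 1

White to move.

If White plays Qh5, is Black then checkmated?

After Qh5: black king on h1; in check: yes, from the white queen on h5.
King squares — g1: attacked by Kf2; g2: attacked by Kf2; h2: attacked by Qh5.
Black has no legal moves → checkmate.

yes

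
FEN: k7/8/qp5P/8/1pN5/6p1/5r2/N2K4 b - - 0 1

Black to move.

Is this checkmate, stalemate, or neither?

neither

Black to move; black king on a8.
In check: no.
Legal moves for Black include: Kb8, Kb7, Ka7, Qc8, Qb7, Qa7, Qb5, Qa5, Qxc4, Qa4+, Qa3, Qa2, Qxa1#, Rf8, Rf7, Rf6, Rf5, Rf4, ... (list truncated; more exist).
Black has legal moves and is not in check → neither.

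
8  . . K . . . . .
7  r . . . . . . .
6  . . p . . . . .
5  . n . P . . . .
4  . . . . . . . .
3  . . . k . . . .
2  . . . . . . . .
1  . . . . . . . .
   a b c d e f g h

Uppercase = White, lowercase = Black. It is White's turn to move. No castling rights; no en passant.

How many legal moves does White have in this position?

4

White to move; king on c8.
In check: no.
Legal moves: Kd8, Kb8, dxc6, d6.
Count: 4.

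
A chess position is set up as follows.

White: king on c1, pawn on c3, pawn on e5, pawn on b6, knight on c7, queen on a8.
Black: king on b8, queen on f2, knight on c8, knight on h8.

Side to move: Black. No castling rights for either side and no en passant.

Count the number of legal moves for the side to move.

0

Black to move; king on b8.
In check: yes, from the white queen on a8.
Legal moves: none.
Count: 0.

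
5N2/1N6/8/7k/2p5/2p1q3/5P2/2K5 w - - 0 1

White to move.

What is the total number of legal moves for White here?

White to move; king on c1.
In check: yes, from the black queen on e3.
Legal moves: Kc2, Kd1, Kb1, fxe3.
Count: 4.

4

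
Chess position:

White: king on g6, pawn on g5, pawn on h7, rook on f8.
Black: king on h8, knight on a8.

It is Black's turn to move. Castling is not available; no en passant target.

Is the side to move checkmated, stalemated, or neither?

checkmate

Black to move; black king on h8.
In check: yes, from the white rook on f8.
King squares — g7: attacked by Kg6; h7: attacked by Kg6; g8: attacked by Ph7.
Legal moves for Black: none.
In check with no legal moves → checkmate.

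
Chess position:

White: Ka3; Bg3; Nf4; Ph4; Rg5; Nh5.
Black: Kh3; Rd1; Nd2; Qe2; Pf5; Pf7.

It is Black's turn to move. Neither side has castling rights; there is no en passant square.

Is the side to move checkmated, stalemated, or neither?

checkmate

Black to move; black king on h3.
In check: yes, from the white knight on f4.
King squares — g2: attacked by Nf4; h2: attacked by Bg3; g3: attacked by Rg5; g4: attacked by Rg5; h4: attacked by Bg3.
Legal moves for Black: none.
In check with no legal moves → checkmate.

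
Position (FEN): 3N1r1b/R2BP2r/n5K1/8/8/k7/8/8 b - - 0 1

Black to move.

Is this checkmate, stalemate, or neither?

Black to move; black king on a3.
In check: no.
Legal moves for Black include: Bg7, Bf6, Be5, Bd4, Bc3, Bb2, Ba1, Rg8+, Re8, Rxd8, Rff7, Rf6+, Rf5, Rf4, Rf3, Rf2, Rf1, Rg7+, ... (list truncated; more exist).
Black has legal moves and is not in check → neither.

neither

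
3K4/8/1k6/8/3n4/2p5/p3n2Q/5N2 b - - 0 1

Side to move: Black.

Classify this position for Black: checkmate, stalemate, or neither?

neither

Black to move; black king on b6.
In check: no.
Legal moves for Black include: Kb7, Ka7, Kc6, Ka6, Kc5, Kb5, Ka5, Ne6+, Nc6+, Nf5, Nb5, Nf3, Nb3, Nc2, Nf4, Ng3, Ng1, Nc1, ... (list truncated; more exist).
Black has legal moves and is not in check → neither.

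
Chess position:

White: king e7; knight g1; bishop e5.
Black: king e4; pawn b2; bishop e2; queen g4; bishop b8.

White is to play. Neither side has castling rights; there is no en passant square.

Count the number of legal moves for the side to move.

20

White to move; king on e7.
In check: no.
Legal moves: Kf8, Ke8, Kd8, Kf7, Kf6, Bh8, Bxb8, Bg7, Bc7, Bf6, Bd6, Bf4, Bd4, Bg3, Bc3, Bh2, Bxb2, Nh3, Nf3, Nxe2.
Count: 20.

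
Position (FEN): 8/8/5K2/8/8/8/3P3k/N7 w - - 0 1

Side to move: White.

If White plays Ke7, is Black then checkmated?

no

After Ke7: black king on h2; in check: no.
Black is not in check, so this cannot be checkmate.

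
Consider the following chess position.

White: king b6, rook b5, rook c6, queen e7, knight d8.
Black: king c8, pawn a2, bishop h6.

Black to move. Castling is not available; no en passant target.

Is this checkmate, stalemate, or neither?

Black to move; black king on c8.
In check: yes, from the white rook on c6.
King squares — b7: attacked by Kb6; c7: attacked by Kb6; d7: attacked by Qe7; b8: available; d8: attacked by Qe7.
Legal moves for Black: Kb8.
Black is in check but has 1 legal move → neither.

neither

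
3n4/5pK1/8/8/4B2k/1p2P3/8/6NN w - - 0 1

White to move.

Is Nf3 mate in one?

After Nf3: black king on h4; in check: yes, from the white knight on f3.
Black has 3 legal replies: Kh5, Kg4, Kh3.
In check but a legal move exists → not checkmate.

no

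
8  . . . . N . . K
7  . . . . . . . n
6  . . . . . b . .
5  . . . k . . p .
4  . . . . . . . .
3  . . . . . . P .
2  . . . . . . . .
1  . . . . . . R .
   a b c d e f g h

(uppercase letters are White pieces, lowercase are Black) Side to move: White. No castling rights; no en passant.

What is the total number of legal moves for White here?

White to move; king on h8.
In check: yes, from the black bishop on f6.
Legal moves: Kg8, Kxh7, Ng7, Nxf6+.
Count: 4.

4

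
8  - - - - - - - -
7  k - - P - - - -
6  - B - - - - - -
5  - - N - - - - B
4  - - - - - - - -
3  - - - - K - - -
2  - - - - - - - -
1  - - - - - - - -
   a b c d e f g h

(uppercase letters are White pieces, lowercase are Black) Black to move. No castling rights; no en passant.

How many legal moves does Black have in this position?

Black to move; king on a7.
In check: yes, from the white bishop on b6.
Legal moves: Kb8, Ka8, Kxb6.
Count: 3.

3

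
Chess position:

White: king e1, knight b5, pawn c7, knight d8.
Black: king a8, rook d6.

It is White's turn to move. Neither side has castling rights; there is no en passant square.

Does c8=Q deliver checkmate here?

After c8=Q: black king on a8; in check: yes, from the white queen on c8.
King squares — a7: attacked by Nb5; b7: attacked by Qc8; b8: attacked by Qc8.
Black has no legal moves → checkmate.

yes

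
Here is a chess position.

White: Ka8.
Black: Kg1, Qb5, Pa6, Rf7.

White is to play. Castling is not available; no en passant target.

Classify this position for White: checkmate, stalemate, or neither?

stalemate

White to move; white king on a8.
In check: no.
King squares — a7: attacked by Rf7; b7: attacked by Qb5; b8: attacked by Qb5.
Legal moves for White: none.
Not in check and no legal moves → stalemate.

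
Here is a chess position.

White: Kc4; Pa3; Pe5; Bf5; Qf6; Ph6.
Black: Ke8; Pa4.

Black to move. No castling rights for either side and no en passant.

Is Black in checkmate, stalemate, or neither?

stalemate

Black to move; black king on e8.
In check: no.
King squares — d7: attacked by Bf5; e7: attacked by Qf6; f7: attacked by Qf6; d8: attacked by Qf6; f8: attacked by Qf6.
Legal moves for Black: none.
Not in check and no legal moves → stalemate.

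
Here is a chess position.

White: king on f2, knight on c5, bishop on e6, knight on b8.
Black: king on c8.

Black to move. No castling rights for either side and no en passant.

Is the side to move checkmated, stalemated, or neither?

Black to move; black king on c8.
In check: yes, from the white bishop on e6.
Legal moves for Black: Kd8, Kxb8, Kc7.
Black is in check but has 3 legal moves → neither.

neither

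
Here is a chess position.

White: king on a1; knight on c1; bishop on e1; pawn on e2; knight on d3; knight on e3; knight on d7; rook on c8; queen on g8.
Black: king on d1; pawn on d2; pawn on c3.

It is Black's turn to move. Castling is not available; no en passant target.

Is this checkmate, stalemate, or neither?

Black to move; black king on d1.
In check: yes, from the white knight on e3.
King squares — c1: attacked by Nd3; e1: attacked by Nd3; c2: attacked by Ne3; d2: own pawn; e2: attacked by Nc1.
Legal moves for Black: none.
In check with no legal moves → checkmate.

checkmate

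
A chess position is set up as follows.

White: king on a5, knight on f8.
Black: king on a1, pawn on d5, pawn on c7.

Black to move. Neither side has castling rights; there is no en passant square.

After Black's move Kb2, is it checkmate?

no

After Kb2: white king on a5; in check: no.
White is not in check, so this cannot be checkmate.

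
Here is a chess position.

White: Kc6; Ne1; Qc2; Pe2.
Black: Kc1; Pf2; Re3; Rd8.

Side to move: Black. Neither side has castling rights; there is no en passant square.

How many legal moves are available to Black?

Black to move; king on c1.
In check: yes, from the white queen on c2.
Legal moves: none.
Count: 0.

0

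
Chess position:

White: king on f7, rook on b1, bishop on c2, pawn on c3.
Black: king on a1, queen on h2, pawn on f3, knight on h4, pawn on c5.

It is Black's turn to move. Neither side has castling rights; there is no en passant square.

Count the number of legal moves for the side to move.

Black to move; king on a1.
In check: yes, from the white rook on b1.
Legal moves: Ka2.
Count: 1.

1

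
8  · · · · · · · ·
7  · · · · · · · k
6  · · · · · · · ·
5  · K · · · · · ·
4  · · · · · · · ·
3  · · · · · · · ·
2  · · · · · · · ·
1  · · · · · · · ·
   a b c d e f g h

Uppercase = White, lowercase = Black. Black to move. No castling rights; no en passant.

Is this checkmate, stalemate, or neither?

Black to move; black king on h7.
In check: no.
Legal moves for Black: Kh8, Kg8, Kg7, Kh6, Kg6.
Black has 5 legal moves and is not in check → neither.

neither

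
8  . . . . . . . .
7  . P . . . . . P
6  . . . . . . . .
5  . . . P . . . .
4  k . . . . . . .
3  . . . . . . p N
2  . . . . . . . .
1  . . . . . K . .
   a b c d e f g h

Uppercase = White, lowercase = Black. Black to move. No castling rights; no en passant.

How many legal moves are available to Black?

Black to move; king on a4.
In check: no.
Legal moves: Kb5, Ka5, Kb4, Kb3, Ka3, g2+.
Count: 6.

6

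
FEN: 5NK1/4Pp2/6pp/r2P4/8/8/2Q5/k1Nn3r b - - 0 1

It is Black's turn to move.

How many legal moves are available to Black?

24

Black to move; king on a1.
In check: no.
Legal moves: Ra8, Ra7, Ra6, Rxd5, Rc5, Rb5, Ra4, Ra3, Ra2, Rh5, Rh4, Rh3, Rh2, Rg1, Rf1, Re1, Ne3, Nc3, Nf2, Nb2, f6, h5, g5, f5.
Count: 24.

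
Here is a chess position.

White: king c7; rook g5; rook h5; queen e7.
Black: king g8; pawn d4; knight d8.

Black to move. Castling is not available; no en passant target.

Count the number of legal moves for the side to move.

Black to move; king on g8.
In check: yes, from the white rook on g5.
Legal moves: none.
Count: 0.

0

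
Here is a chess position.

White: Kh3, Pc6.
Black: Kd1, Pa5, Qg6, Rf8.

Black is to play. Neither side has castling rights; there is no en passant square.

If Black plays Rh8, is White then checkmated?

yes

After Rh8: white king on h3; in check: yes, from the black rook on h8.
King squares — g2: attacked by Qg6; h2: attacked by Rh8; g3: attacked by Qg6; g4: attacked by Qg6; h4: attacked by Rh8.
White has no legal moves → checkmate.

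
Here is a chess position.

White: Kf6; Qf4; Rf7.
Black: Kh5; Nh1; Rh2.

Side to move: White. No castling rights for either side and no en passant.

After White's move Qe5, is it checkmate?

After Qe5: black king on h5; in check: yes, from the white queen on e5.
Black has 3 legal replies: Kh6, Kh4, Kg4.
In check but a legal move exists → not checkmate.

no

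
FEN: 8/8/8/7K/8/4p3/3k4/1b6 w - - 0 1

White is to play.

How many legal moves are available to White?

White to move; king on h5.
In check: no.
Legal moves: Kh6, Kg5, Kh4, Kg4.
Count: 4.

4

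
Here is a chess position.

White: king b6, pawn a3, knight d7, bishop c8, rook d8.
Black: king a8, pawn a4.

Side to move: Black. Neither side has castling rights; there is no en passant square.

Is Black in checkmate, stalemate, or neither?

stalemate

Black to move; black king on a8.
In check: no.
King squares — a7: attacked by Kb6; b7: attacked by Kb6; b8: attacked by Nd7.
Legal moves for Black: none.
Not in check and no legal moves → stalemate.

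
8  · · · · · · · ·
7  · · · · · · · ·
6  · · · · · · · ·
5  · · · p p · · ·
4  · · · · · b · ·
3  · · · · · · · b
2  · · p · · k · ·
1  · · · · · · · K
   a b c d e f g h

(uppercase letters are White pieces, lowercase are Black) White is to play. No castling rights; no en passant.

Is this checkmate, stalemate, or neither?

stalemate

White to move; white king on h1.
In check: no.
King squares — g1: attacked by Kf2; g2: attacked by Kf2; h2: attacked by Bf4.
Legal moves for White: none.
Not in check and no legal moves → stalemate.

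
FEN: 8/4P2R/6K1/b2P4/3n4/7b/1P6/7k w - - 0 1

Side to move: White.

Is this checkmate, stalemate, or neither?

neither

White to move; white king on g6.
In check: no.
Legal moves for White include: Rh8, Rg7, Rf7, Rh6, Rh5, Rh4, Rxh3+, Kg7, Kf7, Kh6, Kf6, Kh5, Kg5, e8=Q, e8=R, e8=B, e8=N, d6, ... (list truncated; more exist).
White has legal moves and is not in check → neither.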